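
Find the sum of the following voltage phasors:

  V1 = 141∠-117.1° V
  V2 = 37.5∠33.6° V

Step 1 — Convert each phasor to rectangular form:
  V1 = 141·(cos(-117.1°) + j·sin(-117.1°)) = -64.23 - j125.5 V
  V2 = 37.5·(cos(33.6°) + j·sin(33.6°)) = 31.23 + j20.75 V
Step 2 — Sum components: V_total = -33 - j104.8 V.
Step 3 — Convert to polar: |V_total| = 109.8 V, ∠V_total = -107.5°.

V_total = 109.8∠-107.5° V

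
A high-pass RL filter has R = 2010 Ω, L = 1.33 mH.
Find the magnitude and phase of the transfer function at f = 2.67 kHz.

Step 1 — Angular frequency: ω = 2π·2670 = 1.678e+04 rad/s.
Step 2 — Transfer function: H(jω) = jωL/(R + jωL).
Step 3 — Numerator jωL = j·22.31; denominator R + jωL = 2010 + j22.31.
Step 4 — H = 0.0001232 + j0.0111.
Step 5 — Magnitude: |H| = 0.0111 (-39.1 dB); phase: φ = 89.4°.

|H| = 0.0111 (-39.1 dB), φ = 89.4°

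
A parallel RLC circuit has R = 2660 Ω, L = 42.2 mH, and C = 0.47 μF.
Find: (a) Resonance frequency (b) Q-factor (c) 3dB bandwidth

Step 1 — Resonance: ω₀ = 1/√(LC) = 1/√(0.0422·4.7e-07) = 7101 rad/s.
Step 2 — f₀ = ω₀/(2π) = 1130 Hz.
Step 3 — Parallel Q: Q = R/(ω₀L) = 2660/(7101·0.0422) = 8.877.
Step 4 — Bandwidth: Δω = ω₀/Q = 799.9 rad/s; BW = Δω/(2π) = 127.3 Hz.

(a) f₀ = 1130 Hz  (b) Q = 8.877  (c) BW = 127.3 Hz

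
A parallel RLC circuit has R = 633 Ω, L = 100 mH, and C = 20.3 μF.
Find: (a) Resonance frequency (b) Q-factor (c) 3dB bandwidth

Step 1 — Resonance: ω₀ = 1/√(LC) = 1/√(0.1·2.03e-05) = 701.9 rad/s.
Step 2 — f₀ = ω₀/(2π) = 111.7 Hz.
Step 3 — Parallel Q: Q = R/(ω₀L) = 633/(701.9·0.1) = 9.019.
Step 4 — Bandwidth: Δω = ω₀/Q = 77.82 rad/s; BW = Δω/(2π) = 12.39 Hz.

(a) f₀ = 111.7 Hz  (b) Q = 9.019  (c) BW = 12.39 Hz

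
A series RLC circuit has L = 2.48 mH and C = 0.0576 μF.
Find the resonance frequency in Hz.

Step 1 — Resonance condition Im(Z)=0 gives ω₀ = 1/√(LC).
Step 2 — ω₀ = 1/√(0.00248·5.76e-08) = 8.367e+04 rad/s.
Step 3 — f₀ = ω₀/(2π) = 1.332e+04 Hz.

f₀ = 1.332e+04 Hz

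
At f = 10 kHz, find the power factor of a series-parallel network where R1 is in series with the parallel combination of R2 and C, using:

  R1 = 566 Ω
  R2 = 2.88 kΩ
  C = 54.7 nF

Step 1 — Angular frequency: ω = 2π·f = 2π·1e+04 = 6.283e+04 rad/s.
Step 2 — Component impedances:
  R1: Z = R = 566 Ω
  R2: Z = R = 2880 Ω
  C: Z = 1/(jωC) = -j/(ω·C) = 0 - j291 Ω
Step 3 — Parallel branch: R2 || C = 1/(1/R2 + 1/C) = 29.1 - j288 Ω.
Step 4 — Series with R1: Z_total = R1 + (R2 || C) = 595.1 - j288 Ω = 661.1∠-25.8° Ω.
Step 5 — Power factor: PF = cos(φ) = Re(Z)/|Z| = 595.1/661.13 = 0.9001.
Step 6 — Type: Im(Z) = -288 ⇒ leading (phase φ = -25.8°).

PF = 0.9001 (leading, φ = -25.8°)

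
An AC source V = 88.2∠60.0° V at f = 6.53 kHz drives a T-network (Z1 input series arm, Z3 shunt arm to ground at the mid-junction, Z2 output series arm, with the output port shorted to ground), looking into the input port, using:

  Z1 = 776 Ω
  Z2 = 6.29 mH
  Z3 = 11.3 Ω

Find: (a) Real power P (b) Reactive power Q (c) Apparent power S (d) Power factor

Step 1 — Angular frequency: ω = 2π·f = 2π·6530 = 4.103e+04 rad/s.
Step 2 — Component impedances:
  Z1: Z = R = 776 Ω
  Z2: Z = jωL = j·4.103e+04·0.00629 = 0 + j258.1 Ω
  Z3: Z = R = 11.3 Ω
Step 3 — With the output port shorted to ground, the output series arm Z2 runs from the junction to ground; the shunt arm Z3 also runs from the junction to ground. They appear in parallel: Z3 || Z2 = 11.28 + j0.4938 Ω.
Step 4 — Series with input arm Z1: Z_in = Z1 + (Z3 || Z2) = 787.3 + j0.4938 Ω = 787.3∠0.0° Ω.
Step 5 — Source phasor: V = 88.2∠60.0° V = 44.1 + j76.38 V.
Step 6 — Current: I = V / Z = 0.05608 + j0.09699 A = 0.112∠60.0° A.
Step 7 — Complex power: S = V·I* = 9.881 + j0.006198 VA.
Step 8 — Real power: P = Re(S) = 9.881 W.
Step 9 — Reactive power: Q = Im(S) = 0.006198 VAR.
Step 10 — Apparent power: |S| = 9.881 VA.
Step 11 — Power factor: PF = P/|S| = 1 (lagging).

(a) P = 9.881 W  (b) Q = 0.006198 VAR  (c) S = 9.881 VA  (d) PF = 1 (lagging)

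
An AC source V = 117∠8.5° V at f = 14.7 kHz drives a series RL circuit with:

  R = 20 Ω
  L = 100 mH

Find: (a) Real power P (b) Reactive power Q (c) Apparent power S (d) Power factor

Step 1 — Angular frequency: ω = 2π·f = 2π·1.47e+04 = 9.236e+04 rad/s.
Step 2 — Component impedances:
  R: Z = R = 20 Ω
  L: Z = jωL = j·9.236e+04·0.1 = 0 + j9236 Ω
Step 3 — Series combination: Z_total = R + L = 20 + j9236 Ω = 9236∠89.9° Ω.
Step 4 — Source phasor: V = 117∠8.5° V = 115.7 + j17.29 V.
Step 5 — Current: I = V / Z = 0.001899 - j0.01252 A = 0.01267∠-81.4° A.
Step 6 — Complex power: S = V·I* = 0.003209 + j1.482 VA.
Step 7 — Real power: P = Re(S) = 0.003209 W.
Step 8 — Reactive power: Q = Im(S) = 1.482 VAR.
Step 9 — Apparent power: |S| = 1.482 VA.
Step 10 — Power factor: PF = P/|S| = 0.002165 (lagging).

(a) P = 0.003209 W  (b) Q = 1.482 VAR  (c) S = 1.482 VA  (d) PF = 0.002165 (lagging)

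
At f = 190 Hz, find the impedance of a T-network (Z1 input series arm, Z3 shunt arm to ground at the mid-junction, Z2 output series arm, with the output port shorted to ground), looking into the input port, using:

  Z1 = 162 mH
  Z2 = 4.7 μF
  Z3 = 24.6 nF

Step 1 — Angular frequency: ω = 2π·f = 2π·190 = 1194 rad/s.
Step 2 — Component impedances:
  Z1: Z = jωL = j·1194·0.162 = 0 + j193.4 Ω
  Z2: Z = 1/(jωC) = -j/(ω·C) = 0 - j178.2 Ω
  Z3: Z = 1/(jωC) = -j/(ω·C) = 0 - j3.405e+04 Ω
Step 3 — With the output port shorted to ground, the output series arm Z2 runs from the junction to ground; the shunt arm Z3 also runs from the junction to ground. They appear in parallel: Z3 || Z2 = 0 - j177.3 Ω.
Step 4 — Series with input arm Z1: Z_in = Z1 + (Z3 || Z2) = 0 + j16.1 Ω = 16.1∠90.0° Ω.

Z = 0 + j16.1 Ω = 16.1∠90.0° Ω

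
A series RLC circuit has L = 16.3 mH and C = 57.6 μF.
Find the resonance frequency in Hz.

Step 1 — Resonance condition Im(Z)=0 gives ω₀ = 1/√(LC).
Step 2 — ω₀ = 1/√(0.0163·5.76e-05) = 1032 rad/s.
Step 3 — f₀ = ω₀/(2π) = 164.3 Hz.

f₀ = 164.3 Hz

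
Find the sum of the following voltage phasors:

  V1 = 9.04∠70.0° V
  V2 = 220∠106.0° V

Step 1 — Convert each phasor to rectangular form:
  V1 = 9.04·(cos(70.0°) + j·sin(70.0°)) = 3.092 + j8.495 V
  V2 = 220·(cos(106.0°) + j·sin(106.0°)) = -60.64 + j211.5 V
Step 2 — Sum components: V_total = -57.55 + j220 V.
Step 3 — Convert to polar: |V_total| = 227.4 V, ∠V_total = 104.7°.

V_total = 227.4∠104.7° V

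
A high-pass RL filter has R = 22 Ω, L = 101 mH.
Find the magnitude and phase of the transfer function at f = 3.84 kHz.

Step 1 — Angular frequency: ω = 2π·3840 = 2.413e+04 rad/s.
Step 2 — Transfer function: H(jω) = jωL/(R + jωL).
Step 3 — Numerator jωL = j·2437; denominator R + jωL = 22 + j2437.
Step 4 — H = 0.9999 + j0.009027.
Step 5 — Magnitude: |H| = 1 (-0.0 dB); phase: φ = 0.5°.

|H| = 1 (-0.0 dB), φ = 0.5°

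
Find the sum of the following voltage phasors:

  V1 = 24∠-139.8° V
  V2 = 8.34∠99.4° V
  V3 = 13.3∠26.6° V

Step 1 — Convert each phasor to rectangular form:
  V1 = 24·(cos(-139.8°) + j·sin(-139.8°)) = -18.33 - j15.49 V
  V2 = 8.34·(cos(99.4°) + j·sin(99.4°)) = -1.362 + j8.228 V
  V3 = 13.3·(cos(26.6°) + j·sin(26.6°)) = 11.89 + j5.955 V
Step 2 — Sum components: V_total = -7.801 - j1.308 V.
Step 3 — Convert to polar: |V_total| = 7.91 V, ∠V_total = -170.5°.

V_total = 7.91∠-170.5° V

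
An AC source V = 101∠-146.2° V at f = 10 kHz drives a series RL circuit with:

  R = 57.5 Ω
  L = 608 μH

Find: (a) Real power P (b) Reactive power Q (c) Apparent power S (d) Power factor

Step 1 — Angular frequency: ω = 2π·f = 2π·1e+04 = 6.283e+04 rad/s.
Step 2 — Component impedances:
  R: Z = R = 57.5 Ω
  L: Z = jωL = j·6.283e+04·0.000608 = 0 + j38.2 Ω
Step 3 — Series combination: Z_total = R + L = 57.5 + j38.2 Ω = 69.03∠33.6° Ω.
Step 4 — Source phasor: V = 101∠-146.2° V = -83.93 - j56.19 V.
Step 5 — Current: I = V / Z = -1.463 - j0.005127 A = 1.463∠-179.8° A.
Step 6 — Complex power: S = V·I* = 123.1 + j81.77 VA.
Step 7 — Real power: P = Re(S) = 123.1 W.
Step 8 — Reactive power: Q = Im(S) = 81.77 VAR.
Step 9 — Apparent power: |S| = 147.8 VA.
Step 10 — Power factor: PF = P/|S| = 0.8329 (lagging).

(a) P = 123.1 W  (b) Q = 81.77 VAR  (c) S = 147.8 VA  (d) PF = 0.8329 (lagging)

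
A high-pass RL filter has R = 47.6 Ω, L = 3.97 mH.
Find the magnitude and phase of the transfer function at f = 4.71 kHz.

Step 1 — Angular frequency: ω = 2π·4710 = 2.959e+04 rad/s.
Step 2 — Transfer function: H(jω) = jωL/(R + jωL).
Step 3 — Numerator jωL = j·117.5; denominator R + jωL = 47.6 + j117.5.
Step 4 — H = 0.859 + j0.348.
Step 5 — Magnitude: |H| = 0.9268 (-0.7 dB); phase: φ = 22.1°.

|H| = 0.9268 (-0.7 dB), φ = 22.1°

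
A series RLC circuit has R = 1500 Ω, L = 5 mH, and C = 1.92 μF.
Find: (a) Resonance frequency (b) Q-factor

Step 1 — Resonance condition Im(Z)=0 gives ω₀ = 1/√(LC).
Step 2 — ω₀ = 1/√(0.005·1.92e-06) = 1.021e+04 rad/s.
Step 3 — f₀ = ω₀/(2π) = 1624 Hz.
Step 4 — Series Q: Q = ω₀L/R = 1.021e+04·0.005/1500 = 0.03402.

(a) f₀ = 1624 Hz  (b) Q = 0.03402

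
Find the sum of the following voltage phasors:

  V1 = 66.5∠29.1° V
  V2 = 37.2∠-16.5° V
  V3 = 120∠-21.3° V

Step 1 — Convert each phasor to rectangular form:
  V1 = 66.5·(cos(29.1°) + j·sin(29.1°)) = 58.11 + j32.34 V
  V2 = 37.2·(cos(-16.5°) + j·sin(-16.5°)) = 35.67 - j10.57 V
  V3 = 120·(cos(-21.3°) + j·sin(-21.3°)) = 111.8 - j43.59 V
Step 2 — Sum components: V_total = 205.6 - j21.81 V.
Step 3 — Convert to polar: |V_total| = 206.7 V, ∠V_total = -6.1°.

V_total = 206.7∠-6.1° V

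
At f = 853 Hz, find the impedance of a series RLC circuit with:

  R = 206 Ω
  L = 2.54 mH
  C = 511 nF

Step 1 — Angular frequency: ω = 2π·f = 2π·853 = 5360 rad/s.
Step 2 — Component impedances:
  R: Z = R = 206 Ω
  L: Z = jωL = j·5360·0.00254 = 0 + j13.61 Ω
  C: Z = 1/(jωC) = -j/(ω·C) = 0 - j365.1 Ω
Step 3 — Series combination: Z_total = R + L + C = 206 - j351.5 Ω = 407.4∠-59.6° Ω.

Z = 206 - j351.5 Ω = 407.4∠-59.6° Ω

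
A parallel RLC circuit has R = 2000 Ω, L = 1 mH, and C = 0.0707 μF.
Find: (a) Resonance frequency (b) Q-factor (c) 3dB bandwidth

Step 1 — Resonance: ω₀ = 1/√(LC) = 1/√(0.001·7.07e-08) = 1.189e+05 rad/s.
Step 2 — f₀ = ω₀/(2π) = 1.893e+04 Hz.
Step 3 — Parallel Q: Q = R/(ω₀L) = 2000/(1.189e+05·0.001) = 16.82.
Step 4 — Bandwidth: Δω = ω₀/Q = 7072 rad/s; BW = Δω/(2π) = 1126 Hz.

(a) f₀ = 1.893e+04 Hz  (b) Q = 16.82  (c) BW = 1126 Hz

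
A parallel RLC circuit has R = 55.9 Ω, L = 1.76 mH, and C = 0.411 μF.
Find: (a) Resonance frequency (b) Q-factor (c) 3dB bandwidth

Step 1 — Resonance: ω₀ = 1/√(LC) = 1/√(0.00176·4.11e-07) = 3.718e+04 rad/s.
Step 2 — f₀ = ω₀/(2π) = 5918 Hz.
Step 3 — Parallel Q: Q = R/(ω₀L) = 55.9/(3.718e+04·0.00176) = 0.8542.
Step 4 — Bandwidth: Δω = ω₀/Q = 4.353e+04 rad/s; BW = Δω/(2π) = 6927 Hz.

(a) f₀ = 5918 Hz  (b) Q = 0.8542  (c) BW = 6927 Hz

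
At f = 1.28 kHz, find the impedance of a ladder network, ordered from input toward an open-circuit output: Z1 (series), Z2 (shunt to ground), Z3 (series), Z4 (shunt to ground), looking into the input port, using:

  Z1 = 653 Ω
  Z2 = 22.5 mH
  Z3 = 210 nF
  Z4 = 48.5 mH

Step 1 — Angular frequency: ω = 2π·f = 2π·1280 = 8042 rad/s.
Step 2 — Component impedances:
  Z1: Z = R = 653 Ω
  Z2: Z = jωL = j·8042·0.0225 = 0 + j181 Ω
  Z3: Z = 1/(jωC) = -j/(ω·C) = 0 - j592.1 Ω
  Z4: Z = jωL = j·8042·0.0485 = 0 + j390.1 Ω
Step 3 — Ladder network (open output): work backward from the far end, alternating series and parallel combinations. Z_in = 653 + j1734 Ω = 1853∠69.4° Ω.

Z = 653 + j1734 Ω = 1853∠69.4° Ω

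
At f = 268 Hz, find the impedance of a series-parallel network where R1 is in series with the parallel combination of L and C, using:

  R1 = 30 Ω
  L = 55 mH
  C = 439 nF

Step 1 — Angular frequency: ω = 2π·f = 2π·268 = 1684 rad/s.
Step 2 — Component impedances:
  R1: Z = R = 30 Ω
  L: Z = jωL = j·1684·0.055 = 0 + j92.61 Ω
  C: Z = 1/(jωC) = -j/(ω·C) = 0 - j1353 Ω
Step 3 — Parallel branch: L || C = 1/(1/L + 1/C) = 0 + j99.42 Ω.
Step 4 — Series with R1: Z_total = R1 + (L || C) = 30 + j99.42 Ω = 103.8∠73.2° Ω.

Z = 30 + j99.42 Ω = 103.8∠73.2° Ω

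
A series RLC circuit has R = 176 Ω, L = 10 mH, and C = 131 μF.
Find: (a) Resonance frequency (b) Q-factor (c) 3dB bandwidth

Step 1 — Resonance condition Im(Z)=0 gives ω₀ = 1/√(LC).
Step 2 — ω₀ = 1/√(0.01·0.000131) = 873.7 rad/s.
Step 3 — f₀ = ω₀/(2π) = 139.1 Hz.
Step 4 — Series Q: Q = ω₀L/R = 873.7·0.01/176 = 0.04964.
Step 5 — 3dB bandwidth: Δω = ω₀/Q = 1.76e+04 rad/s; BW = Δω/(2π) = 2801 Hz.

(a) f₀ = 139.1 Hz  (b) Q = 0.04964  (c) BW = 2801 Hz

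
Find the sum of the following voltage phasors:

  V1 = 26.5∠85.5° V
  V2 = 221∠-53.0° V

Step 1 — Convert each phasor to rectangular form:
  V1 = 26.5·(cos(85.5°) + j·sin(85.5°)) = 2.079 + j26.42 V
  V2 = 221·(cos(-53.0°) + j·sin(-53.0°)) = 133 - j176.5 V
Step 2 — Sum components: V_total = 135.1 - j150.1 V.
Step 3 — Convert to polar: |V_total| = 201.9 V, ∠V_total = -48.0°.

V_total = 201.9∠-48.0° V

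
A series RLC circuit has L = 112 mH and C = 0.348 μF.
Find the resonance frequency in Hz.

Step 1 — Resonance condition Im(Z)=0 gives ω₀ = 1/√(LC).
Step 2 — ω₀ = 1/√(0.112·3.48e-07) = 5065 rad/s.
Step 3 — f₀ = ω₀/(2π) = 806.2 Hz.

f₀ = 806.2 Hz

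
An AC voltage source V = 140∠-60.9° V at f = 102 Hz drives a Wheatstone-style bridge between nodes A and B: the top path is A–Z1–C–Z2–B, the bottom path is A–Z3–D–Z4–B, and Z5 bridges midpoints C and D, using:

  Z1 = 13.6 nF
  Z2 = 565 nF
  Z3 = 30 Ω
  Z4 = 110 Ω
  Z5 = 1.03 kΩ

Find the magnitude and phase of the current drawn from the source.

Step 1 — Angular frequency: ω = 2π·f = 2π·102 = 640.9 rad/s.
Step 2 — Component impedances:
  Z1: Z = 1/(jωC) = -j/(ω·C) = 0 - j1.147e+05 Ω
  Z2: Z = 1/(jωC) = -j/(ω·C) = 0 - j2762 Ω
  Z3: Z = R = 30 Ω
  Z4: Z = R = 110 Ω
  Z5: Z = R = 1030 Ω
Step 3 — Bridge requires nodal analysis (the Z5 bridge couples midpoints C and D, so the two paths cannot be reduced to a simple series/parallel combination). Setting node B to ground and injecting 1 A at node A, the 3-node admittance system at A, C, D solves to V_A = Z_AB = 138.5 - j3.75 Ω = 138.5∠-1.6° Ω.
Step 4 — Source phasor: V = 140∠-60.9° V = 68.09 - j122.3 V.
Step 5 — Ohm's law: I = V / Z_total = (68.09 - j122.3) / (138.5 - j3.75) = 0.5152 - j0.8694 A.
Step 6 — Convert to polar: |I| = 1.011 A, ∠I = -59.3°.

I = 1.011∠-59.3° A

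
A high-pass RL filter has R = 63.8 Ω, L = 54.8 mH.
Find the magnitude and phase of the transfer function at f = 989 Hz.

Step 1 — Angular frequency: ω = 2π·989 = 6214 rad/s.
Step 2 — Transfer function: H(jω) = jωL/(R + jωL).
Step 3 — Numerator jωL = j·340.5; denominator R + jωL = 63.8 + j340.5.
Step 4 — H = 0.9661 + j0.181.
Step 5 — Magnitude: |H| = 0.9829 (-0.1 dB); phase: φ = 10.6°.

|H| = 0.9829 (-0.1 dB), φ = 10.6°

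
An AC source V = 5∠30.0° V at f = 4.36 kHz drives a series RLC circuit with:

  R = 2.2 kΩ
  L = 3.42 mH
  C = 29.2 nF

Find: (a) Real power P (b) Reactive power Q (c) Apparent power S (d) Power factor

Step 1 — Angular frequency: ω = 2π·f = 2π·4360 = 2.739e+04 rad/s.
Step 2 — Component impedances:
  R: Z = R = 2200 Ω
  L: Z = jωL = j·2.739e+04·0.00342 = 0 + j93.69 Ω
  C: Z = 1/(jωC) = -j/(ω·C) = 0 - j1250 Ω
Step 3 — Series combination: Z_total = R + L + C = 2200 - j1156 Ω = 2485∠-27.7° Ω.
Step 4 — Source phasor: V = 5∠30.0° V = 4.33 + j2.5 V.
Step 5 — Current: I = V / Z = 0.001074 + j0.001701 A = 0.002012∠57.7° A.
Step 6 — Complex power: S = V·I* = 0.008904 - j0.00468 VA.
Step 7 — Real power: P = Re(S) = 0.008904 W.
Step 8 — Reactive power: Q = Im(S) = -0.00468 VAR.
Step 9 — Apparent power: |S| = 0.01006 VA.
Step 10 — Power factor: PF = P/|S| = 0.8852 (leading).

(a) P = 0.008904 W  (b) Q = -0.00468 VAR  (c) S = 0.01006 VA  (d) PF = 0.8852 (leading)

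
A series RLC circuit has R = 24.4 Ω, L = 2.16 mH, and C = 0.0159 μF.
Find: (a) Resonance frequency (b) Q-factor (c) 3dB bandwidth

Step 1 — Resonance: ω₀ = 1/√(LC) = 1/√(0.00216·1.59e-08) = 1.706e+05 rad/s.
Step 2 — f₀ = ω₀/(2π) = 2.716e+04 Hz.
Step 3 — Series Q: Q = ω₀L/R = 1.706e+05·0.00216/24.4 = 15.11.
Step 4 — Bandwidth: Δω = ω₀/Q = 1.13e+04 rad/s; BW = Δω/(2π) = 1798 Hz.

(a) f₀ = 2.716e+04 Hz  (b) Q = 15.11  (c) BW = 1798 Hz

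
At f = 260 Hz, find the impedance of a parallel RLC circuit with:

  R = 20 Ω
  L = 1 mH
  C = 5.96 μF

Step 1 — Angular frequency: ω = 2π·f = 2π·260 = 1634 rad/s.
Step 2 — Component impedances:
  R: Z = R = 20 Ω
  L: Z = jωL = j·1634·0.001 = 0 + j1.634 Ω
  C: Z = 1/(jωC) = -j/(ω·C) = 0 - j102.7 Ω
Step 3 — Parallel combination: 1/Z_total = 1/R + 1/L + 1/C; Z_total = 0.1368 + j1.649 Ω = 1.654∠85.3° Ω.

Z = 0.1368 + j1.649 Ω = 1.654∠85.3° Ω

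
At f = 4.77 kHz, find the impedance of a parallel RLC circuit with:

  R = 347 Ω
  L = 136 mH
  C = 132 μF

Step 1 — Angular frequency: ω = 2π·f = 2π·4770 = 2.997e+04 rad/s.
Step 2 — Component impedances:
  R: Z = R = 347 Ω
  L: Z = jωL = j·2.997e+04·0.136 = 0 + j4076 Ω
  C: Z = 1/(jωC) = -j/(ω·C) = 0 - j0.2528 Ω
Step 3 — Parallel combination: 1/Z_total = 1/R + 1/L + 1/C; Z_total = 0.0001842 - j0.2528 Ω = 0.2528∠-90.0° Ω.

Z = 0.0001842 - j0.2528 Ω = 0.2528∠-90.0° Ω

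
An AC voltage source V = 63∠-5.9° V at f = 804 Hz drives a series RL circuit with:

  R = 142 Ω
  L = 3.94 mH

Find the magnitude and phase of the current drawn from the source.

Step 1 — Angular frequency: ω = 2π·f = 2π·804 = 5052 rad/s.
Step 2 — Component impedances:
  R: Z = R = 142 Ω
  L: Z = jωL = j·5052·0.00394 = 0 + j19.9 Ω
Step 3 — Series combination: Z_total = R + L = 142 + j19.9 Ω = 143.4∠8.0° Ω.
Step 4 — Source phasor: V = 63∠-5.9° V = 62.67 - j6.476 V.
Step 5 — Ohm's law: I = V / Z_total = (62.67 - j6.476) / (142 + j19.9) = 0.4265 - j0.1054 A.
Step 6 — Convert to polar: |I| = 0.4394 A, ∠I = -13.9°.

I = 0.4394∠-13.9° A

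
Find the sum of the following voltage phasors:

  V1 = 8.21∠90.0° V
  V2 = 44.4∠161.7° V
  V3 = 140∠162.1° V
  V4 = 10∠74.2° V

Step 1 — Convert each phasor to rectangular form:
  V1 = 8.21·(cos(90.0°) + j·sin(90.0°)) = 0 + j8.21 V
  V2 = 44.4·(cos(161.7°) + j·sin(161.7°)) = -42.15 + j13.94 V
  V3 = 140·(cos(162.1°) + j·sin(162.1°)) = -133.2 + j43.03 V
  V4 = 10·(cos(74.2°) + j·sin(74.2°)) = 2.723 + j9.622 V
Step 2 — Sum components: V_total = -172.7 + j74.8 V.
Step 3 — Convert to polar: |V_total| = 188.2 V, ∠V_total = 156.6°.

V_total = 188.2∠156.6° V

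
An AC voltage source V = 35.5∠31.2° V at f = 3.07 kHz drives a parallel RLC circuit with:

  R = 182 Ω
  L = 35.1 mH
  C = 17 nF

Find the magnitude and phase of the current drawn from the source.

Step 1 — Angular frequency: ω = 2π·f = 2π·3070 = 1.929e+04 rad/s.
Step 2 — Component impedances:
  R: Z = R = 182 Ω
  L: Z = jωL = j·1.929e+04·0.0351 = 0 + j677.1 Ω
  C: Z = 1/(jωC) = -j/(ω·C) = 0 - j3050 Ω
Step 3 — Parallel combination: 1/Z_total = 1/R + 1/L + 1/C; Z_total = 174.4 + j36.47 Ω = 178.1∠11.8° Ω.
Step 4 — Source phasor: V = 35.5∠31.2° V = 30.37 + j18.39 V.
Step 5 — Ohm's law: I = V / Z_total = (30.37 + j18.39) / (174.4 + j36.47) = 0.188 + j0.06615 A.
Step 6 — Convert to polar: |I| = 0.1993 A, ∠I = 19.4°.

I = 0.1993∠19.4° A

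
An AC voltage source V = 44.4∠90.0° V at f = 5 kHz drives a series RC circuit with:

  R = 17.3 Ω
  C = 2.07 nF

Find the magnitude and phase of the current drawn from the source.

Step 1 — Angular frequency: ω = 2π·f = 2π·5000 = 3.142e+04 rad/s.
Step 2 — Component impedances:
  R: Z = R = 17.3 Ω
  C: Z = 1/(jωC) = -j/(ω·C) = 0 - j1.538e+04 Ω
Step 3 — Series combination: Z_total = R + C = 17.3 - j1.538e+04 Ω = 1.538e+04∠-89.9° Ω.
Step 4 — Source phasor: V = 44.4∠90.0° V = 0 + j44.4 V.
Step 5 — Ohm's law: I = V / Z_total = (0 + j44.4) / (17.3 - j1.538e+04) = -0.002887 + j3.248e-06 A.
Step 6 — Convert to polar: |I| = 0.002887 A, ∠I = 179.9°.

I = 0.002887∠179.9° A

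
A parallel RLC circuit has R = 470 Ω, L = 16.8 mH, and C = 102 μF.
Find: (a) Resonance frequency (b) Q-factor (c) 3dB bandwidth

Step 1 — Resonance: ω₀ = 1/√(LC) = 1/√(0.0168·0.000102) = 763.9 rad/s.
Step 2 — f₀ = ω₀/(2π) = 121.6 Hz.
Step 3 — Parallel Q: Q = R/(ω₀L) = 470/(763.9·0.0168) = 36.62.
Step 4 — Bandwidth: Δω = ω₀/Q = 20.86 rad/s; BW = Δω/(2π) = 3.32 Hz.

(a) f₀ = 121.6 Hz  (b) Q = 36.62  (c) BW = 3.32 Hz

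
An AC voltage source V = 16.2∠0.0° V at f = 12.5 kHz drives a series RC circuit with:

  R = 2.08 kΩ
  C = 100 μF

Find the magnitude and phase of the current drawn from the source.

Step 1 — Angular frequency: ω = 2π·f = 2π·1.25e+04 = 7.854e+04 rad/s.
Step 2 — Component impedances:
  R: Z = R = 2080 Ω
  C: Z = 1/(jωC) = -j/(ω·C) = 0 - j0.1273 Ω
Step 3 — Series combination: Z_total = R + C = 2080 - j0.1273 Ω = 2080∠-0.0° Ω.
Step 4 — Source phasor: V = 16.2∠0.0° V = 16.2 V.
Step 5 — Ohm's law: I = V / Z_total = (16.2) / (2080 - j0.1273) = 0.007788 + j4.768e-07 A.
Step 6 — Convert to polar: |I| = 0.007788 A, ∠I = 0.0°.

I = 0.007788∠0.0° A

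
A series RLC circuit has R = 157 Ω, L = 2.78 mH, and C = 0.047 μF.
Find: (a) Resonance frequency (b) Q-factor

Step 1 — Resonance condition Im(Z)=0 gives ω₀ = 1/√(LC).
Step 2 — ω₀ = 1/√(0.00278·4.7e-08) = 8.748e+04 rad/s.
Step 3 — f₀ = ω₀/(2π) = 1.392e+04 Hz.
Step 4 — Series Q: Q = ω₀L/R = 8.748e+04·0.00278/157 = 1.549.

(a) f₀ = 1.392e+04 Hz  (b) Q = 1.549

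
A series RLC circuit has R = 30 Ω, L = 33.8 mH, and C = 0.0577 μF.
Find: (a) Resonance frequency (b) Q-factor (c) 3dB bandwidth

Step 1 — Resonance: ω₀ = 1/√(LC) = 1/√(0.0338·5.77e-08) = 2.264e+04 rad/s.
Step 2 — f₀ = ω₀/(2π) = 3604 Hz.
Step 3 — Series Q: Q = ω₀L/R = 2.264e+04·0.0338/30 = 25.51.
Step 4 — Bandwidth: Δω = ω₀/Q = 887.6 rad/s; BW = Δω/(2π) = 141.3 Hz.

(a) f₀ = 3604 Hz  (b) Q = 25.51  (c) BW = 141.3 Hz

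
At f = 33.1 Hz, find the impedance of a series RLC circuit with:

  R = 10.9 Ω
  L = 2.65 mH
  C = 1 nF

Step 1 — Angular frequency: ω = 2π·f = 2π·33.1 = 208 rad/s.
Step 2 — Component impedances:
  R: Z = R = 10.9 Ω
  L: Z = jωL = j·208·0.00265 = 0 + j0.5511 Ω
  C: Z = 1/(jωC) = -j/(ω·C) = 0 - j4.808e+06 Ω
Step 3 — Series combination: Z_total = R + L + C = 10.9 - j4.808e+06 Ω = 4.808e+06∠-90.0° Ω.

Z = 10.9 - j4.808e+06 Ω = 4.808e+06∠-90.0° Ω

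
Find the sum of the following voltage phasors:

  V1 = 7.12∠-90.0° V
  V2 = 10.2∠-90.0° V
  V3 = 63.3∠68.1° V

Step 1 — Convert each phasor to rectangular form:
  V1 = 7.12·(cos(-90.0°) + j·sin(-90.0°)) = 0 - j7.12 V
  V2 = 10.2·(cos(-90.0°) + j·sin(-90.0°)) = 0 - j10.2 V
  V3 = 63.3·(cos(68.1°) + j·sin(68.1°)) = 23.61 + j58.73 V
Step 2 — Sum components: V_total = 23.61 + j41.41 V.
Step 3 — Convert to polar: |V_total| = 47.67 V, ∠V_total = 60.3°.

V_total = 47.67∠60.3° V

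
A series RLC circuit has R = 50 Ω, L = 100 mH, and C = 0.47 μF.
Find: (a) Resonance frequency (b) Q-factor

Step 1 — Resonance condition Im(Z)=0 gives ω₀ = 1/√(LC).
Step 2 — ω₀ = 1/√(0.1·4.7e-07) = 4613 rad/s.
Step 3 — f₀ = ω₀/(2π) = 734.1 Hz.
Step 4 — Series Q: Q = ω₀L/R = 4613·0.1/50 = 9.225.

(a) f₀ = 734.1 Hz  (b) Q = 9.225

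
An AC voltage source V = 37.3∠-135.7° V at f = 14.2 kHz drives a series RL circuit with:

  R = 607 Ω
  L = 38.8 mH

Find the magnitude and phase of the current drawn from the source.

Step 1 — Angular frequency: ω = 2π·f = 2π·1.42e+04 = 8.922e+04 rad/s.
Step 2 — Component impedances:
  R: Z = R = 607 Ω
  L: Z = jωL = j·8.922e+04·0.0388 = 0 + j3462 Ω
Step 3 — Series combination: Z_total = R + L = 607 + j3462 Ω = 3515∠80.1° Ω.
Step 4 — Source phasor: V = 37.3∠-135.7° V = -26.7 - j26.05 V.
Step 5 — Ohm's law: I = V / Z_total = (-26.7 - j26.05) / (607 + j3462) = -0.008613 + j0.006201 A.
Step 6 — Convert to polar: |I| = 0.01061 A, ∠I = 144.2°.

I = 0.01061∠144.2° A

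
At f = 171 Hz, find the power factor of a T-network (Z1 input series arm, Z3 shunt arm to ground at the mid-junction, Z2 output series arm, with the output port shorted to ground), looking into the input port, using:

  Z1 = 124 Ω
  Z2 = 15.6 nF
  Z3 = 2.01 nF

Step 1 — Angular frequency: ω = 2π·f = 2π·171 = 1074 rad/s.
Step 2 — Component impedances:
  Z1: Z = R = 124 Ω
  Z2: Z = 1/(jωC) = -j/(ω·C) = 0 - j5.966e+04 Ω
  Z3: Z = 1/(jωC) = -j/(ω·C) = 0 - j4.631e+05 Ω
Step 3 — With the output port shorted to ground, the output series arm Z2 runs from the junction to ground; the shunt arm Z3 also runs from the junction to ground. They appear in parallel: Z3 || Z2 = 0 - j5.285e+04 Ω.
Step 4 — Series with input arm Z1: Z_in = Z1 + (Z3 || Z2) = 124 - j5.285e+04 Ω = 5.285e+04∠-89.9° Ω.
Step 5 — Power factor: PF = cos(φ) = Re(Z)/|Z| = 124/5.285e+04 = 0.002346.
Step 6 — Type: Im(Z) = -5.285e+04 ⇒ leading (phase φ = -89.9°).

PF = 0.002346 (leading, φ = -89.9°)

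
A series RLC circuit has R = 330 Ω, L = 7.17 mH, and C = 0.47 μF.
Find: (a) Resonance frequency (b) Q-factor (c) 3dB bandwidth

Step 1 — Resonance: ω₀ = 1/√(LC) = 1/√(0.00717·4.7e-07) = 1.723e+04 rad/s.
Step 2 — f₀ = ω₀/(2π) = 2742 Hz.
Step 3 — Series Q: Q = ω₀L/R = 1.723e+04·0.00717/330 = 0.3743.
Step 4 — Bandwidth: Δω = ω₀/Q = 4.603e+04 rad/s; BW = Δω/(2π) = 7325 Hz.

(a) f₀ = 2742 Hz  (b) Q = 0.3743  (c) BW = 7325 Hz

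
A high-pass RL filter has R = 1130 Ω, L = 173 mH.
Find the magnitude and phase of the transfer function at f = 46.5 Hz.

Step 1 — Angular frequency: ω = 2π·46.5 = 292.2 rad/s.
Step 2 — Transfer function: H(jω) = jωL/(R + jωL).
Step 3 — Numerator jωL = j·50.55; denominator R + jωL = 1130 + j50.55.
Step 4 — H = 0.001997 + j0.04464.
Step 5 — Magnitude: |H| = 0.04469 (-27.0 dB); phase: φ = 87.4°.

|H| = 0.04469 (-27.0 dB), φ = 87.4°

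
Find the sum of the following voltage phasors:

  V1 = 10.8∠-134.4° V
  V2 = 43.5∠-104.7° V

Step 1 — Convert each phasor to rectangular form:
  V1 = 10.8·(cos(-134.4°) + j·sin(-134.4°)) = -7.556 - j7.716 V
  V2 = 43.5·(cos(-104.7°) + j·sin(-104.7°)) = -11.04 - j42.08 V
Step 2 — Sum components: V_total = -18.59 - j49.79 V.
Step 3 — Convert to polar: |V_total| = 53.15 V, ∠V_total = -110.5°.

V_total = 53.15∠-110.5° V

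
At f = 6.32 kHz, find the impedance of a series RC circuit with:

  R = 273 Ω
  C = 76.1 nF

Step 1 — Angular frequency: ω = 2π·f = 2π·6320 = 3.971e+04 rad/s.
Step 2 — Component impedances:
  R: Z = R = 273 Ω
  C: Z = 1/(jωC) = -j/(ω·C) = 0 - j330.9 Ω
Step 3 — Series combination: Z_total = R + C = 273 - j330.9 Ω = 429∠-50.5° Ω.

Z = 273 - j330.9 Ω = 429∠-50.5° Ω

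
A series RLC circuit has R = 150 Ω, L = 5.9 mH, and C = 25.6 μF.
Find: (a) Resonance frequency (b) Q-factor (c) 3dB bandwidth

Step 1 — Resonance: ω₀ = 1/√(LC) = 1/√(0.0059·2.56e-05) = 2573 rad/s.
Step 2 — f₀ = ω₀/(2π) = 409.5 Hz.
Step 3 — Series Q: Q = ω₀L/R = 2573·0.0059/150 = 0.1012.
Step 4 — Bandwidth: Δω = ω₀/Q = 2.542e+04 rad/s; BW = Δω/(2π) = 4046 Hz.

(a) f₀ = 409.5 Hz  (b) Q = 0.1012  (c) BW = 4046 Hz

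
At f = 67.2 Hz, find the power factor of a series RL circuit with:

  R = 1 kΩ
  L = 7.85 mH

Step 1 — Angular frequency: ω = 2π·f = 2π·67.2 = 422.2 rad/s.
Step 2 — Component impedances:
  R: Z = R = 1000 Ω
  L: Z = jωL = j·422.2·0.00785 = 0 + j3.315 Ω
Step 3 — Series combination: Z_total = R + L = 1000 + j3.315 Ω = 1000∠0.2° Ω.
Step 4 — Power factor: PF = cos(φ) = Re(Z)/|Z| = 1000/1000 = 1.
Step 5 — Type: Im(Z) = 3.315 ⇒ lagging (phase φ = 0.2°).

PF = 1 (lagging, φ = 0.2°)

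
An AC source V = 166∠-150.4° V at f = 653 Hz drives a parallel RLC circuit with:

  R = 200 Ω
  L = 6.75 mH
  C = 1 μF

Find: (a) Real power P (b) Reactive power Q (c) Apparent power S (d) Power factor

Step 1 — Angular frequency: ω = 2π·f = 2π·653 = 4103 rad/s.
Step 2 — Component impedances:
  R: Z = R = 200 Ω
  L: Z = jωL = j·4103·0.00675 = 0 + j27.69 Ω
  C: Z = 1/(jωC) = -j/(ω·C) = 0 - j243.7 Ω
Step 3 — Parallel combination: 1/Z_total = 1/R + 1/L + 1/C; Z_total = 4.765 + j30.5 Ω = 30.87∠81.1° Ω.
Step 4 — Source phasor: V = 166∠-150.4° V = -144.3 - j81.99 V.
Step 5 — Current: I = V / Z = -3.346 + j4.21 A = 5.377∠128.5° A.
Step 6 — Complex power: S = V·I* = 137.8 + j881.9 VA.
Step 7 — Real power: P = Re(S) = 137.8 W.
Step 8 — Reactive power: Q = Im(S) = 881.9 VAR.
Step 9 — Apparent power: |S| = 892.6 VA.
Step 10 — Power factor: PF = P/|S| = 0.1544 (lagging).

(a) P = 137.8 W  (b) Q = 881.9 VAR  (c) S = 892.6 VA  (d) PF = 0.1544 (lagging)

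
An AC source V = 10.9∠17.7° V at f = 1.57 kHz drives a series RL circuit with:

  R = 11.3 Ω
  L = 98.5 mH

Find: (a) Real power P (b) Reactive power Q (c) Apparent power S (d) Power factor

Step 1 — Angular frequency: ω = 2π·f = 2π·1570 = 9865 rad/s.
Step 2 — Component impedances:
  R: Z = R = 11.3 Ω
  L: Z = jωL = j·9865·0.0985 = 0 + j971.7 Ω
Step 3 — Series combination: Z_total = R + L = 11.3 + j971.7 Ω = 971.7∠89.3° Ω.
Step 4 — Source phasor: V = 10.9∠17.7° V = 10.38 + j3.314 V.
Step 5 — Current: I = V / Z = 0.003534 - j0.01065 A = 0.01122∠-71.6° A.
Step 6 — Complex power: S = V·I* = 0.001422 + j0.1223 VA.
Step 7 — Real power: P = Re(S) = 0.001422 W.
Step 8 — Reactive power: Q = Im(S) = 0.1223 VAR.
Step 9 — Apparent power: |S| = 0.1223 VA.
Step 10 — Power factor: PF = P/|S| = 0.01163 (lagging).

(a) P = 0.001422 W  (b) Q = 0.1223 VAR  (c) S = 0.1223 VA  (d) PF = 0.01163 (lagging)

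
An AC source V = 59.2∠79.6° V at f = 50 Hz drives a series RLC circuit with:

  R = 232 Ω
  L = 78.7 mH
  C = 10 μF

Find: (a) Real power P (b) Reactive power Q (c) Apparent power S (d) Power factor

Step 1 — Angular frequency: ω = 2π·f = 2π·50 = 314.2 rad/s.
Step 2 — Component impedances:
  R: Z = R = 232 Ω
  L: Z = jωL = j·314.2·0.0787 = 0 + j24.72 Ω
  C: Z = 1/(jωC) = -j/(ω·C) = 0 - j318.3 Ω
Step 3 — Series combination: Z_total = R + L + C = 232 - j293.6 Ω = 374.2∠-51.7° Ω.
Step 4 — Source phasor: V = 59.2∠79.6° V = 10.69 + j58.23 V.
Step 5 — Current: I = V / Z = -0.1044 + j0.1189 A = 0.1582∠131.3° A.
Step 6 — Complex power: S = V·I* = 5.807 - j7.349 VA.
Step 7 — Real power: P = Re(S) = 5.807 W.
Step 8 — Reactive power: Q = Im(S) = -7.349 VAR.
Step 9 — Apparent power: |S| = 9.366 VA.
Step 10 — Power factor: PF = P/|S| = 0.62 (leading).

(a) P = 5.807 W  (b) Q = -7.349 VAR  (c) S = 9.366 VA  (d) PF = 0.62 (leading)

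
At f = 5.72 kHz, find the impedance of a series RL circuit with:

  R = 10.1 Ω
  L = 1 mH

Step 1 — Angular frequency: ω = 2π·f = 2π·5720 = 3.594e+04 rad/s.
Step 2 — Component impedances:
  R: Z = R = 10.1 Ω
  L: Z = jωL = j·3.594e+04·0.001 = 0 + j35.94 Ω
Step 3 — Series combination: Z_total = R + L = 10.1 + j35.94 Ω = 37.33∠74.3° Ω.

Z = 10.1 + j35.94 Ω = 37.33∠74.3° Ω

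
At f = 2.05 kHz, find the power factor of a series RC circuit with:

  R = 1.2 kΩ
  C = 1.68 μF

Step 1 — Angular frequency: ω = 2π·f = 2π·2050 = 1.288e+04 rad/s.
Step 2 — Component impedances:
  R: Z = R = 1200 Ω
  C: Z = 1/(jωC) = -j/(ω·C) = 0 - j46.21 Ω
Step 3 — Series combination: Z_total = R + C = 1200 - j46.21 Ω = 1201∠-2.2° Ω.
Step 4 — Power factor: PF = cos(φ) = Re(Z)/|Z| = 1200/1200.9 = 0.9993.
Step 5 — Type: Im(Z) = -46.21 ⇒ leading (phase φ = -2.2°).

PF = 0.9993 (leading, φ = -2.2°)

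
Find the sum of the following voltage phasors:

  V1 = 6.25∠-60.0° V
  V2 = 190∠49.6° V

Step 1 — Convert each phasor to rectangular form:
  V1 = 6.25·(cos(-60.0°) + j·sin(-60.0°)) = 3.125 - j5.413 V
  V2 = 190·(cos(49.6°) + j·sin(49.6°)) = 123.1 + j144.7 V
Step 2 — Sum components: V_total = 126.3 + j139.3 V.
Step 3 — Convert to polar: |V_total| = 188 V, ∠V_total = 47.8°.

V_total = 188∠47.8° V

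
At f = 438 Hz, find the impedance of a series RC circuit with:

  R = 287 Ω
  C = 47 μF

Step 1 — Angular frequency: ω = 2π·f = 2π·438 = 2752 rad/s.
Step 2 — Component impedances:
  R: Z = R = 287 Ω
  C: Z = 1/(jωC) = -j/(ω·C) = 0 - j7.731 Ω
Step 3 — Series combination: Z_total = R + C = 287 - j7.731 Ω = 287.1∠-1.5° Ω.

Z = 287 - j7.731 Ω = 287.1∠-1.5° Ω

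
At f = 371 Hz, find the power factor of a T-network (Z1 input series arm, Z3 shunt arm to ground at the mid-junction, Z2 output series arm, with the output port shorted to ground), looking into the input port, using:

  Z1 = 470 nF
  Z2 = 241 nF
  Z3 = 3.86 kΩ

Step 1 — Angular frequency: ω = 2π·f = 2π·371 = 2331 rad/s.
Step 2 — Component impedances:
  Z1: Z = 1/(jωC) = -j/(ω·C) = 0 - j912.7 Ω
  Z2: Z = 1/(jωC) = -j/(ω·C) = 0 - j1780 Ω
  Z3: Z = R = 3860 Ω
Step 3 — With the output port shorted to ground, the output series arm Z2 runs from the junction to ground; the shunt arm Z3 also runs from the junction to ground. They appear in parallel: Z3 || Z2 = 676.9 - j1468 Ω.
Step 4 — Series with input arm Z1: Z_in = Z1 + (Z3 || Z2) = 676.9 - j2381 Ω = 2475∠-74.1° Ω.
Step 5 — Power factor: PF = cos(φ) = Re(Z)/|Z| = 676.9/2475 = 0.2735.
Step 6 — Type: Im(Z) = -2381 ⇒ leading (phase φ = -74.1°).

PF = 0.2735 (leading, φ = -74.1°)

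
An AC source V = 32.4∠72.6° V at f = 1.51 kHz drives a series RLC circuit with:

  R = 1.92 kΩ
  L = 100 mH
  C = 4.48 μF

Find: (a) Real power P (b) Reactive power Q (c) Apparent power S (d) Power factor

Step 1 — Angular frequency: ω = 2π·f = 2π·1510 = 9488 rad/s.
Step 2 — Component impedances:
  R: Z = R = 1920 Ω
  L: Z = jωL = j·9488·0.1 = 0 + j948.8 Ω
  C: Z = 1/(jωC) = -j/(ω·C) = 0 - j23.53 Ω
Step 3 — Series combination: Z_total = R + L + C = 1920 + j925.2 Ω = 2131∠25.7° Ω.
Step 4 — Source phasor: V = 32.4∠72.6° V = 9.689 + j30.92 V.
Step 5 — Current: I = V / Z = 0.01039 + j0.01109 A = 0.0152∠46.9° A.
Step 6 — Complex power: S = V·I* = 0.4437 + j0.2138 VA.
Step 7 — Real power: P = Re(S) = 0.4437 W.
Step 8 — Reactive power: Q = Im(S) = 0.2138 VAR.
Step 9 — Apparent power: |S| = 0.4925 VA.
Step 10 — Power factor: PF = P/|S| = 0.9009 (lagging).

(a) P = 0.4437 W  (b) Q = 0.2138 VAR  (c) S = 0.4925 VA  (d) PF = 0.9009 (lagging)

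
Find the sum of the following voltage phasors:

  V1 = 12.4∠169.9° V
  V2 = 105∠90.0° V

Step 1 — Convert each phasor to rectangular form:
  V1 = 12.4·(cos(169.9°) + j·sin(169.9°)) = -12.21 + j2.175 V
  V2 = 105·(cos(90.0°) + j·sin(90.0°)) = 0 + j105 V
Step 2 — Sum components: V_total = -12.21 + j107.2 V.
Step 3 — Convert to polar: |V_total| = 107.9 V, ∠V_total = 96.5°.

V_total = 107.9∠96.5° V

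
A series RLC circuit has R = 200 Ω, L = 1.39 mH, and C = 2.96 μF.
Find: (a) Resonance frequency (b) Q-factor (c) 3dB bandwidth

Step 1 — Resonance condition Im(Z)=0 gives ω₀ = 1/√(LC).
Step 2 — ω₀ = 1/√(0.00139·2.96e-06) = 1.559e+04 rad/s.
Step 3 — f₀ = ω₀/(2π) = 2481 Hz.
Step 4 — Series Q: Q = ω₀L/R = 1.559e+04·0.00139/200 = 0.1084.
Step 5 — 3dB bandwidth: Δω = ω₀/Q = 1.439e+05 rad/s; BW = Δω/(2π) = 2.29e+04 Hz.

(a) f₀ = 2481 Hz  (b) Q = 0.1084  (c) BW = 2.29e+04 Hz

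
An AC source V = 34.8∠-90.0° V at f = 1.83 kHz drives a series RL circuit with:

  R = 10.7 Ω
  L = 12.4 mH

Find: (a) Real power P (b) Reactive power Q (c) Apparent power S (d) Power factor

Step 1 — Angular frequency: ω = 2π·f = 2π·1830 = 1.15e+04 rad/s.
Step 2 — Component impedances:
  R: Z = R = 10.7 Ω
  L: Z = jωL = j·1.15e+04·0.0124 = 0 + j142.6 Ω
Step 3 — Series combination: Z_total = R + L = 10.7 + j142.6 Ω = 143∠85.7° Ω.
Step 4 — Source phasor: V = 34.8∠-90.0° V = 0 - j34.8 V.
Step 5 — Current: I = V / Z = -0.2427 - j0.01821 A = 0.2434∠-175.7° A.
Step 6 — Complex power: S = V·I* = 0.6339 + j8.446 VA.
Step 7 — Real power: P = Re(S) = 0.6339 W.
Step 8 — Reactive power: Q = Im(S) = 8.446 VAR.
Step 9 — Apparent power: |S| = 8.47 VA.
Step 10 — Power factor: PF = P/|S| = 0.07484 (lagging).

(a) P = 0.6339 W  (b) Q = 8.446 VAR  (c) S = 8.47 VA  (d) PF = 0.07484 (lagging)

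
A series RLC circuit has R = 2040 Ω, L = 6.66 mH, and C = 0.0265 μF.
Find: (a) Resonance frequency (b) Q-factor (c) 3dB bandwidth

Step 1 — Resonance condition Im(Z)=0 gives ω₀ = 1/√(LC).
Step 2 — ω₀ = 1/√(0.00666·2.65e-08) = 7.527e+04 rad/s.
Step 3 — f₀ = ω₀/(2π) = 1.198e+04 Hz.
Step 4 — Series Q: Q = ω₀L/R = 7.527e+04·0.00666/2040 = 0.2457.
Step 5 — 3dB bandwidth: Δω = ω₀/Q = 3.063e+05 rad/s; BW = Δω/(2π) = 4.875e+04 Hz.

(a) f₀ = 1.198e+04 Hz  (b) Q = 0.2457  (c) BW = 4.875e+04 Hz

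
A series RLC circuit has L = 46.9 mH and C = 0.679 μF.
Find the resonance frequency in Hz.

Step 1 — Resonance condition Im(Z)=0 gives ω₀ = 1/√(LC).
Step 2 — ω₀ = 1/√(0.0469·6.79e-07) = 5604 rad/s.
Step 3 — f₀ = ω₀/(2π) = 891.9 Hz.

f₀ = 891.9 Hz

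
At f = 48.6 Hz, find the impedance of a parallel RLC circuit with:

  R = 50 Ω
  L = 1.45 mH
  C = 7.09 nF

Step 1 — Angular frequency: ω = 2π·f = 2π·48.6 = 305.4 rad/s.
Step 2 — Component impedances:
  R: Z = R = 50 Ω
  L: Z = jωL = j·305.4·0.00145 = 0 + j0.4428 Ω
  C: Z = 1/(jωC) = -j/(ω·C) = 0 - j4.619e+05 Ω
Step 3 — Parallel combination: 1/Z_total = 1/R + 1/L + 1/C; Z_total = 0.003921 + j0.4427 Ω = 0.4428∠89.5° Ω.

Z = 0.003921 + j0.4427 Ω = 0.4428∠89.5° Ω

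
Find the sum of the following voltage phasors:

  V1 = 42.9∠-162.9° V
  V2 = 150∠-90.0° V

Step 1 — Convert each phasor to rectangular form:
  V1 = 42.9·(cos(-162.9°) + j·sin(-162.9°)) = -41 - j12.61 V
  V2 = 150·(cos(-90.0°) + j·sin(-90.0°)) = 0 - j150 V
Step 2 — Sum components: V_total = -41 - j162.6 V.
Step 3 — Convert to polar: |V_total| = 167.7 V, ∠V_total = -104.2°.

V_total = 167.7∠-104.2° V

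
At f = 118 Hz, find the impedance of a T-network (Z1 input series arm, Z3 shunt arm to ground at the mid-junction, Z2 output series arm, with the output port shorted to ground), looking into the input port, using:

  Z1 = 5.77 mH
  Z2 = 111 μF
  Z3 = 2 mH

Step 1 — Angular frequency: ω = 2π·f = 2π·118 = 741.4 rad/s.
Step 2 — Component impedances:
  Z1: Z = jωL = j·741.4·0.00577 = 0 + j4.278 Ω
  Z2: Z = 1/(jωC) = -j/(ω·C) = 0 - j12.15 Ω
  Z3: Z = jωL = j·741.4·0.002 = 0 + j1.483 Ω
Step 3 — With the output port shorted to ground, the output series arm Z2 runs from the junction to ground; the shunt arm Z3 also runs from the junction to ground. They appear in parallel: Z3 || Z2 = 0 + j1.689 Ω.
Step 4 — Series with input arm Z1: Z_in = Z1 + (Z3 || Z2) = 0 + j5.967 Ω = 5.967∠90.0° Ω.

Z = 0 + j5.967 Ω = 5.967∠90.0° Ω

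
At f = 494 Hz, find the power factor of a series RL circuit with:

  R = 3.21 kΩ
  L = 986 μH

Step 1 — Angular frequency: ω = 2π·f = 2π·494 = 3104 rad/s.
Step 2 — Component impedances:
  R: Z = R = 3210 Ω
  L: Z = jωL = j·3104·0.000986 = 0 + j3.06 Ω
Step 3 — Series combination: Z_total = R + L = 3210 + j3.06 Ω = 3210∠0.1° Ω.
Step 4 — Power factor: PF = cos(φ) = Re(Z)/|Z| = 3210/3210 = 1.
Step 5 — Type: Im(Z) = 3.06 ⇒ lagging (phase φ = 0.1°).

PF = 1 (lagging, φ = 0.1°)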